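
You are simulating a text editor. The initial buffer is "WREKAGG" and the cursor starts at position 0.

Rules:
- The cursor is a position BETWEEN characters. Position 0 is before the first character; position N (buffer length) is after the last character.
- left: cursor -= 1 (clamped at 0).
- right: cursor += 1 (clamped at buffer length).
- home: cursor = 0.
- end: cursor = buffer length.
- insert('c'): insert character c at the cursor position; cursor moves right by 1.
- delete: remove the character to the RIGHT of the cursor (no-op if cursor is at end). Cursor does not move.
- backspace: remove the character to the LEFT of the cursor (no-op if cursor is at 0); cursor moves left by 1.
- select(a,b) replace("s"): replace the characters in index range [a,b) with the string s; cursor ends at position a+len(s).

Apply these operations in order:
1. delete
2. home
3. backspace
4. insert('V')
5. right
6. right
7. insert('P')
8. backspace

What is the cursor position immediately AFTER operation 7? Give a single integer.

Answer: 4

Derivation:
After op 1 (delete): buf='REKAGG' cursor=0
After op 2 (home): buf='REKAGG' cursor=0
After op 3 (backspace): buf='REKAGG' cursor=0
After op 4 (insert('V')): buf='VREKAGG' cursor=1
After op 5 (right): buf='VREKAGG' cursor=2
After op 6 (right): buf='VREKAGG' cursor=3
After op 7 (insert('P')): buf='VREPKAGG' cursor=4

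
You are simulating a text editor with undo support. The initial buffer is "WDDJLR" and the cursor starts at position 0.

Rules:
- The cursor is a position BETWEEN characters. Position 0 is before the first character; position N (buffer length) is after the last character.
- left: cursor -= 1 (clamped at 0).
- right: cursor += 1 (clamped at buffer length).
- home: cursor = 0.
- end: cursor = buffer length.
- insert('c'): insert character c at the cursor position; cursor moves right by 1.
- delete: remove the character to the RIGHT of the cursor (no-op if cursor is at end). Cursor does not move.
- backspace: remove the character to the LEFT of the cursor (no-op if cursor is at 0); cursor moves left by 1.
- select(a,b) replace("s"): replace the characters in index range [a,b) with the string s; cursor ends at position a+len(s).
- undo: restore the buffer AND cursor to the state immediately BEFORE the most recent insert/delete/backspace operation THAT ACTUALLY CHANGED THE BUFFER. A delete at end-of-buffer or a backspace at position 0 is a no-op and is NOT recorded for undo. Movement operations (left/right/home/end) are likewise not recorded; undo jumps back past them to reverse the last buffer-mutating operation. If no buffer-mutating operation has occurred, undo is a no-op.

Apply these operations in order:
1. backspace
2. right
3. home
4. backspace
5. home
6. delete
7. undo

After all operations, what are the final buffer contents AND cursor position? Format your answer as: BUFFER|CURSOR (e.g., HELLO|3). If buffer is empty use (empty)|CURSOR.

Answer: WDDJLR|0

Derivation:
After op 1 (backspace): buf='WDDJLR' cursor=0
After op 2 (right): buf='WDDJLR' cursor=1
After op 3 (home): buf='WDDJLR' cursor=0
After op 4 (backspace): buf='WDDJLR' cursor=0
After op 5 (home): buf='WDDJLR' cursor=0
After op 6 (delete): buf='DDJLR' cursor=0
After op 7 (undo): buf='WDDJLR' cursor=0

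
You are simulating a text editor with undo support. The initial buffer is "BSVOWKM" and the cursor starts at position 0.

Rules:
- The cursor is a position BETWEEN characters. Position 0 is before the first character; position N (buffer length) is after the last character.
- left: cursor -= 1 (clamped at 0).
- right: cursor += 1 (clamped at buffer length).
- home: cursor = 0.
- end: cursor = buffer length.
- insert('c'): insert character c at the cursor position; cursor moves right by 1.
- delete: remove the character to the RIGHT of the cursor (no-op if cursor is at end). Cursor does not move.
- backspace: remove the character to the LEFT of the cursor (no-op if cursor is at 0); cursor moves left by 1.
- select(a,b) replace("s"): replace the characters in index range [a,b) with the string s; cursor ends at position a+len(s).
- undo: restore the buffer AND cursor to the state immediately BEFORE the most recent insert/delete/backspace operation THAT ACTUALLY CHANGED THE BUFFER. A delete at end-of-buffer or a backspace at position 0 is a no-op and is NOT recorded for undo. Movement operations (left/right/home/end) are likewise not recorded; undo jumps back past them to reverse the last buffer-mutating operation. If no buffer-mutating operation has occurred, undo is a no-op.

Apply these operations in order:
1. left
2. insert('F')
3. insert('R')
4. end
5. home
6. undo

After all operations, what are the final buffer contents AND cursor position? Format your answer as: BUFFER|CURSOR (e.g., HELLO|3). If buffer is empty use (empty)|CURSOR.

After op 1 (left): buf='BSVOWKM' cursor=0
After op 2 (insert('F')): buf='FBSVOWKM' cursor=1
After op 3 (insert('R')): buf='FRBSVOWKM' cursor=2
After op 4 (end): buf='FRBSVOWKM' cursor=9
After op 5 (home): buf='FRBSVOWKM' cursor=0
After op 6 (undo): buf='FBSVOWKM' cursor=1

Answer: FBSVOWKM|1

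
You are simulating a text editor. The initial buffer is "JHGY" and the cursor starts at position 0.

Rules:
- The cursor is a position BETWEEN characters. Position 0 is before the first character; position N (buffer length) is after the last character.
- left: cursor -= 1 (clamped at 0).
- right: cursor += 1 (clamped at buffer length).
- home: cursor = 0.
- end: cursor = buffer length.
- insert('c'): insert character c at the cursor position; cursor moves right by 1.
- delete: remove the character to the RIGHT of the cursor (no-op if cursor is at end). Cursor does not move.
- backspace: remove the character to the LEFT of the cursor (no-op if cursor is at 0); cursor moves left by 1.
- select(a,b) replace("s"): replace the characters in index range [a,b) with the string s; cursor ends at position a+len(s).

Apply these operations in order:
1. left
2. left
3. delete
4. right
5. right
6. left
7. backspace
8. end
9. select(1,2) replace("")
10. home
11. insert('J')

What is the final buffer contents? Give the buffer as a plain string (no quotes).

Answer: JG

Derivation:
After op 1 (left): buf='JHGY' cursor=0
After op 2 (left): buf='JHGY' cursor=0
After op 3 (delete): buf='HGY' cursor=0
After op 4 (right): buf='HGY' cursor=1
After op 5 (right): buf='HGY' cursor=2
After op 6 (left): buf='HGY' cursor=1
After op 7 (backspace): buf='GY' cursor=0
After op 8 (end): buf='GY' cursor=2
After op 9 (select(1,2) replace("")): buf='G' cursor=1
After op 10 (home): buf='G' cursor=0
After op 11 (insert('J')): buf='JG' cursor=1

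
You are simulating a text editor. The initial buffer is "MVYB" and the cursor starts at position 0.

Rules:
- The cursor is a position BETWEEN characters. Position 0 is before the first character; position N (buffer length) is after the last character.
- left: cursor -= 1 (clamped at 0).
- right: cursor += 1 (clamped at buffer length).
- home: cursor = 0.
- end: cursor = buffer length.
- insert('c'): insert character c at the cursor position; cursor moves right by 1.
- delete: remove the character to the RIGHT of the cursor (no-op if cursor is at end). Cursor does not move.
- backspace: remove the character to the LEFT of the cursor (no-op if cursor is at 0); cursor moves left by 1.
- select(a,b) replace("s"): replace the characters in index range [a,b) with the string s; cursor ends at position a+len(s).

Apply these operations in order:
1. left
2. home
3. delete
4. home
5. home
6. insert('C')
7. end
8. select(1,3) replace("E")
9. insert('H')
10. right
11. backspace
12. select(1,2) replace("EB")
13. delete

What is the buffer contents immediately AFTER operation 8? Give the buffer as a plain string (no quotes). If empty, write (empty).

Answer: CEB

Derivation:
After op 1 (left): buf='MVYB' cursor=0
After op 2 (home): buf='MVYB' cursor=0
After op 3 (delete): buf='VYB' cursor=0
After op 4 (home): buf='VYB' cursor=0
After op 5 (home): buf='VYB' cursor=0
After op 6 (insert('C')): buf='CVYB' cursor=1
After op 7 (end): buf='CVYB' cursor=4
After op 8 (select(1,3) replace("E")): buf='CEB' cursor=2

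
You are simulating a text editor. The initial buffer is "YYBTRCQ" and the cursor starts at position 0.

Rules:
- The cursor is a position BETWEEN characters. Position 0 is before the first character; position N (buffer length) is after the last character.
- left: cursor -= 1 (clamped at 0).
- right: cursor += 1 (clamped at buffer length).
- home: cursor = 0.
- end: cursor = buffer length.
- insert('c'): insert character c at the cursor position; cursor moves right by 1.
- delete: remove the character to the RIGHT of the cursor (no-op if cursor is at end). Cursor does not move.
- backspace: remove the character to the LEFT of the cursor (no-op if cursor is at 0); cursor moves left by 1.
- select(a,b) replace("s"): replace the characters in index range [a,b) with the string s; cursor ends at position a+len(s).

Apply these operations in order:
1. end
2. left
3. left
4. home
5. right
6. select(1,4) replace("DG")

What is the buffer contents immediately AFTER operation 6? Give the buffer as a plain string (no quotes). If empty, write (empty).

After op 1 (end): buf='YYBTRCQ' cursor=7
After op 2 (left): buf='YYBTRCQ' cursor=6
After op 3 (left): buf='YYBTRCQ' cursor=5
After op 4 (home): buf='YYBTRCQ' cursor=0
After op 5 (right): buf='YYBTRCQ' cursor=1
After op 6 (select(1,4) replace("DG")): buf='YDGRCQ' cursor=3

Answer: YDGRCQ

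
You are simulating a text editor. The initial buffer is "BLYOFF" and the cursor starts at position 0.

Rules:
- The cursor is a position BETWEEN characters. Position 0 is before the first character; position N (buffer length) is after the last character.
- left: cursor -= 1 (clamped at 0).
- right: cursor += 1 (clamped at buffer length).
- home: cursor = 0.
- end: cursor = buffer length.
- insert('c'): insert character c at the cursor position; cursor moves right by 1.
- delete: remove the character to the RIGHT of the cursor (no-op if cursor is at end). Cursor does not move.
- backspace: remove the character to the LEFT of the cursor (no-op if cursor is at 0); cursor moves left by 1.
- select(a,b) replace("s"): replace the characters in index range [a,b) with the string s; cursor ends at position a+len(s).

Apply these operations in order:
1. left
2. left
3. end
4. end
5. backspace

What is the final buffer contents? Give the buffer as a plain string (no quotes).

Answer: BLYOF

Derivation:
After op 1 (left): buf='BLYOFF' cursor=0
After op 2 (left): buf='BLYOFF' cursor=0
After op 3 (end): buf='BLYOFF' cursor=6
After op 4 (end): buf='BLYOFF' cursor=6
After op 5 (backspace): buf='BLYOF' cursor=5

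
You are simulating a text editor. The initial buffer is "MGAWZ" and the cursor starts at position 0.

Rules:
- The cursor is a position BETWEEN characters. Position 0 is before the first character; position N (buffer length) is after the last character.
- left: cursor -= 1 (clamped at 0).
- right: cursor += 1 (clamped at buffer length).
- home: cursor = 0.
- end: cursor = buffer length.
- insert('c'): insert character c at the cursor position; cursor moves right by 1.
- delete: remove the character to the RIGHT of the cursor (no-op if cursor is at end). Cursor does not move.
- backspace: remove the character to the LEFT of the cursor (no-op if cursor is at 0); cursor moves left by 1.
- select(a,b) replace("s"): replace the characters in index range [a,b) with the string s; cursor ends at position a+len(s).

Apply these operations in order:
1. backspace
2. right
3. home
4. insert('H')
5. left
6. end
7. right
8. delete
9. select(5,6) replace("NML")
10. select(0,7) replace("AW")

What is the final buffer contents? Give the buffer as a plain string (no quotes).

Answer: AWL

Derivation:
After op 1 (backspace): buf='MGAWZ' cursor=0
After op 2 (right): buf='MGAWZ' cursor=1
After op 3 (home): buf='MGAWZ' cursor=0
After op 4 (insert('H')): buf='HMGAWZ' cursor=1
After op 5 (left): buf='HMGAWZ' cursor=0
After op 6 (end): buf='HMGAWZ' cursor=6
After op 7 (right): buf='HMGAWZ' cursor=6
After op 8 (delete): buf='HMGAWZ' cursor=6
After op 9 (select(5,6) replace("NML")): buf='HMGAWNML' cursor=8
After op 10 (select(0,7) replace("AW")): buf='AWL' cursor=2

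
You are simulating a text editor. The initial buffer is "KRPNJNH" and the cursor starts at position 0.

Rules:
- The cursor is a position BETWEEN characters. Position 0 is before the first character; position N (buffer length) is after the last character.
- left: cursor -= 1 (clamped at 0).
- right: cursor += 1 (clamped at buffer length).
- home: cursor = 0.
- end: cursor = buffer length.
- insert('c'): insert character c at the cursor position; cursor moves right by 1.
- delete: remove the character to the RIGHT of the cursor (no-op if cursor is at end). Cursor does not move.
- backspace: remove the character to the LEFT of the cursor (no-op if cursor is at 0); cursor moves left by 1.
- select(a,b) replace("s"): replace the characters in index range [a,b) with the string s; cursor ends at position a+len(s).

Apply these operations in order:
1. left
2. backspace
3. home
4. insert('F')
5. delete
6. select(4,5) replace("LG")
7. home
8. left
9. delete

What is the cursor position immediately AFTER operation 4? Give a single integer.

Answer: 1

Derivation:
After op 1 (left): buf='KRPNJNH' cursor=0
After op 2 (backspace): buf='KRPNJNH' cursor=0
After op 3 (home): buf='KRPNJNH' cursor=0
After op 4 (insert('F')): buf='FKRPNJNH' cursor=1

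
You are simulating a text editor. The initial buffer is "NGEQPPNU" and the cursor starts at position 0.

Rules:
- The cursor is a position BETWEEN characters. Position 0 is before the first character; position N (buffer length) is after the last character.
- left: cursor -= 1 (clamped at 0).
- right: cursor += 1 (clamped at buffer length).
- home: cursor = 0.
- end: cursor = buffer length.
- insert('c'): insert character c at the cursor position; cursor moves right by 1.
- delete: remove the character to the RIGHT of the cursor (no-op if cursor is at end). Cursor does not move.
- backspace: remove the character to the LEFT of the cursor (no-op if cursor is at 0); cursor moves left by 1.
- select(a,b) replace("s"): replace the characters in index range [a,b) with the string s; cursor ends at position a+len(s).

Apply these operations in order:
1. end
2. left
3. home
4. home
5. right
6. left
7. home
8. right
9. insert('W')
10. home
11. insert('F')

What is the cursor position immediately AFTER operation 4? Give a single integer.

After op 1 (end): buf='NGEQPPNU' cursor=8
After op 2 (left): buf='NGEQPPNU' cursor=7
After op 3 (home): buf='NGEQPPNU' cursor=0
After op 4 (home): buf='NGEQPPNU' cursor=0

Answer: 0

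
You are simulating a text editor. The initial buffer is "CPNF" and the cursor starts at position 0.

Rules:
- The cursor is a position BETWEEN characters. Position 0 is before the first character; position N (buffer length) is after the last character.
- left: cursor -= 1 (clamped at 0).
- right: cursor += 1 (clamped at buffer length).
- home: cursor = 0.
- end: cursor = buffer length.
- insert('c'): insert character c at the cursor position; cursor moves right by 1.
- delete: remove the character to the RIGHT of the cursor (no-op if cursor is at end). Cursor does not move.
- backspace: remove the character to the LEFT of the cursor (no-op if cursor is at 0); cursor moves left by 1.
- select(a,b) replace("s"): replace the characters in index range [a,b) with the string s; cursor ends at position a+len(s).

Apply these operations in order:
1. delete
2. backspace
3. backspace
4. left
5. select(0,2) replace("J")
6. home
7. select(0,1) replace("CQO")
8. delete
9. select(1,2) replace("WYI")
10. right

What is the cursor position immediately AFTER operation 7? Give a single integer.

After op 1 (delete): buf='PNF' cursor=0
After op 2 (backspace): buf='PNF' cursor=0
After op 3 (backspace): buf='PNF' cursor=0
After op 4 (left): buf='PNF' cursor=0
After op 5 (select(0,2) replace("J")): buf='JF' cursor=1
After op 6 (home): buf='JF' cursor=0
After op 7 (select(0,1) replace("CQO")): buf='CQOF' cursor=3

Answer: 3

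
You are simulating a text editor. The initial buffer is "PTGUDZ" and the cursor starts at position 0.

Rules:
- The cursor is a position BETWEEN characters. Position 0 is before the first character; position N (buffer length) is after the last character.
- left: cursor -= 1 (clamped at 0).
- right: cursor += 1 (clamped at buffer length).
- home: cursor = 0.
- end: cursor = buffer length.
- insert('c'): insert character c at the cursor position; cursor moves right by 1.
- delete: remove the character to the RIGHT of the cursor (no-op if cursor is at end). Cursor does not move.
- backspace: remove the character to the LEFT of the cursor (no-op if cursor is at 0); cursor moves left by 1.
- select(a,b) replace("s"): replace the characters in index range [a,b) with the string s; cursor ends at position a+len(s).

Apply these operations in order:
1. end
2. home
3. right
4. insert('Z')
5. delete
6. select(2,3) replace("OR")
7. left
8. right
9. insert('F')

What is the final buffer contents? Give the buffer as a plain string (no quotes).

After op 1 (end): buf='PTGUDZ' cursor=6
After op 2 (home): buf='PTGUDZ' cursor=0
After op 3 (right): buf='PTGUDZ' cursor=1
After op 4 (insert('Z')): buf='PZTGUDZ' cursor=2
After op 5 (delete): buf='PZGUDZ' cursor=2
After op 6 (select(2,3) replace("OR")): buf='PZORUDZ' cursor=4
After op 7 (left): buf='PZORUDZ' cursor=3
After op 8 (right): buf='PZORUDZ' cursor=4
After op 9 (insert('F')): buf='PZORFUDZ' cursor=5

Answer: PZORFUDZ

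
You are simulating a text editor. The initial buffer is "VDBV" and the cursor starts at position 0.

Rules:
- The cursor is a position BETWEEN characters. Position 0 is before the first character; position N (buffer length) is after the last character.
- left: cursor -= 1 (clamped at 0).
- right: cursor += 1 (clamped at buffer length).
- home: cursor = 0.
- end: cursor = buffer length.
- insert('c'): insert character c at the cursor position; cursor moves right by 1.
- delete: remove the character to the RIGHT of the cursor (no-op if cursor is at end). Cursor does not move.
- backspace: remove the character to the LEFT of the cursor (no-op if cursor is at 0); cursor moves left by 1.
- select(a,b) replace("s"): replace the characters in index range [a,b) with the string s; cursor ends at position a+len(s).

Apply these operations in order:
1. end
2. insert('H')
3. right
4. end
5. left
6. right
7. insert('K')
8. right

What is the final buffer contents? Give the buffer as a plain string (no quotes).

After op 1 (end): buf='VDBV' cursor=4
After op 2 (insert('H')): buf='VDBVH' cursor=5
After op 3 (right): buf='VDBVH' cursor=5
After op 4 (end): buf='VDBVH' cursor=5
After op 5 (left): buf='VDBVH' cursor=4
After op 6 (right): buf='VDBVH' cursor=5
After op 7 (insert('K')): buf='VDBVHK' cursor=6
After op 8 (right): buf='VDBVHK' cursor=6

Answer: VDBVHK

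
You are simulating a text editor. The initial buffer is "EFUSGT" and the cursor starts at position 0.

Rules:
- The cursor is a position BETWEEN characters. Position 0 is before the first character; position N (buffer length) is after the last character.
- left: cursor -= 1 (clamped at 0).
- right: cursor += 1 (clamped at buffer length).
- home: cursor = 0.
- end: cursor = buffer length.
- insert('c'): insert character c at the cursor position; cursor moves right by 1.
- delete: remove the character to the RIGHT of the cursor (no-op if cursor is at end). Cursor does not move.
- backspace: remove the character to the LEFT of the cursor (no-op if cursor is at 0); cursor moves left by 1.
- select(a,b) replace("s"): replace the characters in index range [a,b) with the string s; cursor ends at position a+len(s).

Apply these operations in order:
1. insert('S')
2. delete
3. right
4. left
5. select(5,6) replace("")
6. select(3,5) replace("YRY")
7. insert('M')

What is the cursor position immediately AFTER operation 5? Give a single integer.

After op 1 (insert('S')): buf='SEFUSGT' cursor=1
After op 2 (delete): buf='SFUSGT' cursor=1
After op 3 (right): buf='SFUSGT' cursor=2
After op 4 (left): buf='SFUSGT' cursor=1
After op 5 (select(5,6) replace("")): buf='SFUSG' cursor=5

Answer: 5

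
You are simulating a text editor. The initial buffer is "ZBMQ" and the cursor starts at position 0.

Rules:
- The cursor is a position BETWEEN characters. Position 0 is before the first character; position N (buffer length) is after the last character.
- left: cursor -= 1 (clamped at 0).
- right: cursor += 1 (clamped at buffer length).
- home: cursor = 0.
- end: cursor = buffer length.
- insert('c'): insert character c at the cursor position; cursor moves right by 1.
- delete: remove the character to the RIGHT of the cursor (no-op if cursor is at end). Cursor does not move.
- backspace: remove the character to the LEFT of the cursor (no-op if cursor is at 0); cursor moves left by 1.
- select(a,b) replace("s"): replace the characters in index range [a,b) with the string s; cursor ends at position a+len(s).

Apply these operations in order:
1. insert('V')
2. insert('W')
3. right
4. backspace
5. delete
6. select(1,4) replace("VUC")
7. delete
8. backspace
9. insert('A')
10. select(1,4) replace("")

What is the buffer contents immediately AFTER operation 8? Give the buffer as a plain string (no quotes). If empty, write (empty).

Answer: VVU

Derivation:
After op 1 (insert('V')): buf='VZBMQ' cursor=1
After op 2 (insert('W')): buf='VWZBMQ' cursor=2
After op 3 (right): buf='VWZBMQ' cursor=3
After op 4 (backspace): buf='VWBMQ' cursor=2
After op 5 (delete): buf='VWMQ' cursor=2
After op 6 (select(1,4) replace("VUC")): buf='VVUC' cursor=4
After op 7 (delete): buf='VVUC' cursor=4
After op 8 (backspace): buf='VVU' cursor=3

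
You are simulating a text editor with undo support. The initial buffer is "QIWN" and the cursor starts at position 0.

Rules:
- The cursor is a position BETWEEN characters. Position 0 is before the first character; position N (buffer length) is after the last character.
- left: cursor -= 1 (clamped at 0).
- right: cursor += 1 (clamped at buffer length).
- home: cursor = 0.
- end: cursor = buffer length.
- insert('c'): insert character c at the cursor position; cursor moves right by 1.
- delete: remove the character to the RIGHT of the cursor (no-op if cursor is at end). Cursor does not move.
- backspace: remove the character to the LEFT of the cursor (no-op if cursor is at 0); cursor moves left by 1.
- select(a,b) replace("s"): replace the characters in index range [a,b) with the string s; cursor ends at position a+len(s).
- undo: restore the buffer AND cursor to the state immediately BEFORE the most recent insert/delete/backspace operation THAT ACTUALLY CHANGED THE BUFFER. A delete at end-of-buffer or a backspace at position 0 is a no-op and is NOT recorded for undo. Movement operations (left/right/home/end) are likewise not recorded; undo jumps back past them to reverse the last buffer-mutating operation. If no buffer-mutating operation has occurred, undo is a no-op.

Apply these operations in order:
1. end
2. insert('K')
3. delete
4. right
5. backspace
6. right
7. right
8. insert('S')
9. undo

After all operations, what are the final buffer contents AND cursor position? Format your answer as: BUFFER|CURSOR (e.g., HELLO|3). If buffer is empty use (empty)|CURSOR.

After op 1 (end): buf='QIWN' cursor=4
After op 2 (insert('K')): buf='QIWNK' cursor=5
After op 3 (delete): buf='QIWNK' cursor=5
After op 4 (right): buf='QIWNK' cursor=5
After op 5 (backspace): buf='QIWN' cursor=4
After op 6 (right): buf='QIWN' cursor=4
After op 7 (right): buf='QIWN' cursor=4
After op 8 (insert('S')): buf='QIWNS' cursor=5
After op 9 (undo): buf='QIWN' cursor=4

Answer: QIWN|4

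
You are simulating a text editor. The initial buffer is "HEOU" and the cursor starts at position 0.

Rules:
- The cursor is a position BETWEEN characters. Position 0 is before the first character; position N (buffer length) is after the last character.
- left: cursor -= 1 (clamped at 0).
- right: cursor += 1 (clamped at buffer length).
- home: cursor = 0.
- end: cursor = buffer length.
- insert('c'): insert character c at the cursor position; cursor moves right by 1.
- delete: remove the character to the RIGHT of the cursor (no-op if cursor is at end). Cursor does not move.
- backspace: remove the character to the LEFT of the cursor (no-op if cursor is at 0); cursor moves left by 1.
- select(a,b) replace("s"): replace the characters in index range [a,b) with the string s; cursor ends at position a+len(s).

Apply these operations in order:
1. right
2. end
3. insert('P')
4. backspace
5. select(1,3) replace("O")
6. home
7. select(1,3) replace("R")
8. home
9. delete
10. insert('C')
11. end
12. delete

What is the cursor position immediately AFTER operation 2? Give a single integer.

Answer: 4

Derivation:
After op 1 (right): buf='HEOU' cursor=1
After op 2 (end): buf='HEOU' cursor=4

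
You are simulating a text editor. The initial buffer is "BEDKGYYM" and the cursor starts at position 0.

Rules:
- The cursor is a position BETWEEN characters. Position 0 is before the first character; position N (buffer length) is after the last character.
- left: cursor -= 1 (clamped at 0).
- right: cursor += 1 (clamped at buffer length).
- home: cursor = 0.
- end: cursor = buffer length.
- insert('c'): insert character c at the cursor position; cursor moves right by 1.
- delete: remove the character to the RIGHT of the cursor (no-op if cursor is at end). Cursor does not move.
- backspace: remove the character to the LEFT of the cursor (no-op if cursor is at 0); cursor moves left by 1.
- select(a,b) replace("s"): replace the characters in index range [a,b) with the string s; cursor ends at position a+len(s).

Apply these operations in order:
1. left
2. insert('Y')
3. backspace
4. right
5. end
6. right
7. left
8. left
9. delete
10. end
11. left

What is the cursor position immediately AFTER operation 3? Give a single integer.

After op 1 (left): buf='BEDKGYYM' cursor=0
After op 2 (insert('Y')): buf='YBEDKGYYM' cursor=1
After op 3 (backspace): buf='BEDKGYYM' cursor=0

Answer: 0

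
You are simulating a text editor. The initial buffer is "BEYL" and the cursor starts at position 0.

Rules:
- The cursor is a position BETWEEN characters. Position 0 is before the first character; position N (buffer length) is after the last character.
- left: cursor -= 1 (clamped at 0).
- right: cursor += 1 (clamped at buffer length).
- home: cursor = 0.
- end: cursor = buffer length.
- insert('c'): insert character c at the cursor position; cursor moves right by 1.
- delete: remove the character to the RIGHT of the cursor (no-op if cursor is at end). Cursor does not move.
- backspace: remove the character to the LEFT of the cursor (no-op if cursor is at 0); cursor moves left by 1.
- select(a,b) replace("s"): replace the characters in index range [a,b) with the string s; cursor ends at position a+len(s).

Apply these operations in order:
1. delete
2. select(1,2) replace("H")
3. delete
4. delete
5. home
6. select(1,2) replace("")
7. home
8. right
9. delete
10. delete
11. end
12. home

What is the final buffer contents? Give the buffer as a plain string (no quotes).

Answer: E

Derivation:
After op 1 (delete): buf='EYL' cursor=0
After op 2 (select(1,2) replace("H")): buf='EHL' cursor=2
After op 3 (delete): buf='EH' cursor=2
After op 4 (delete): buf='EH' cursor=2
After op 5 (home): buf='EH' cursor=0
After op 6 (select(1,2) replace("")): buf='E' cursor=1
After op 7 (home): buf='E' cursor=0
After op 8 (right): buf='E' cursor=1
After op 9 (delete): buf='E' cursor=1
After op 10 (delete): buf='E' cursor=1
After op 11 (end): buf='E' cursor=1
After op 12 (home): buf='E' cursor=0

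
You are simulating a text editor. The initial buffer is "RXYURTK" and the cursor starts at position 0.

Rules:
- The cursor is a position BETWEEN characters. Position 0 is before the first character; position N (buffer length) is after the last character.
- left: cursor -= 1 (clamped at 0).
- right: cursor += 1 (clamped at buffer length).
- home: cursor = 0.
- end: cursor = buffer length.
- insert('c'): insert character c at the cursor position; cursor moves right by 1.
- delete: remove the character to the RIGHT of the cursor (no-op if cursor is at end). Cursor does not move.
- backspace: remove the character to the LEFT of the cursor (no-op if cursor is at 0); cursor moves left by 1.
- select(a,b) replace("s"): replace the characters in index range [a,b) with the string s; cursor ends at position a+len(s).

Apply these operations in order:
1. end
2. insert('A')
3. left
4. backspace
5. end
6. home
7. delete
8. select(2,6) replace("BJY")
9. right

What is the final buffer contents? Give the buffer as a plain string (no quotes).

Answer: XYBJY

Derivation:
After op 1 (end): buf='RXYURTK' cursor=7
After op 2 (insert('A')): buf='RXYURTKA' cursor=8
After op 3 (left): buf='RXYURTKA' cursor=7
After op 4 (backspace): buf='RXYURTA' cursor=6
After op 5 (end): buf='RXYURTA' cursor=7
After op 6 (home): buf='RXYURTA' cursor=0
After op 7 (delete): buf='XYURTA' cursor=0
After op 8 (select(2,6) replace("BJY")): buf='XYBJY' cursor=5
After op 9 (right): buf='XYBJY' cursor=5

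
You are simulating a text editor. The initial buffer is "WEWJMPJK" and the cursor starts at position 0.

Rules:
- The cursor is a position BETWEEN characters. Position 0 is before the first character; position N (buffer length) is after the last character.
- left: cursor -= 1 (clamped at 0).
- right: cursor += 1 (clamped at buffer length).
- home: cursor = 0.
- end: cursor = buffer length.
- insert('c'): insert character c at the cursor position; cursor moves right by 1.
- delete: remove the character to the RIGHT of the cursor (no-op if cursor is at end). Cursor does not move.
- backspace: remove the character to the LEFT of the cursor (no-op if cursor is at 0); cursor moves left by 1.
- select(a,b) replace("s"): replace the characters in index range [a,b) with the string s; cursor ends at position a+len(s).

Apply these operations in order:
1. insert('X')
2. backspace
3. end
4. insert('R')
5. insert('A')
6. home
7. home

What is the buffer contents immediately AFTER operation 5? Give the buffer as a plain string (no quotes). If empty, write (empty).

After op 1 (insert('X')): buf='XWEWJMPJK' cursor=1
After op 2 (backspace): buf='WEWJMPJK' cursor=0
After op 3 (end): buf='WEWJMPJK' cursor=8
After op 4 (insert('R')): buf='WEWJMPJKR' cursor=9
After op 5 (insert('A')): buf='WEWJMPJKRA' cursor=10

Answer: WEWJMPJKRA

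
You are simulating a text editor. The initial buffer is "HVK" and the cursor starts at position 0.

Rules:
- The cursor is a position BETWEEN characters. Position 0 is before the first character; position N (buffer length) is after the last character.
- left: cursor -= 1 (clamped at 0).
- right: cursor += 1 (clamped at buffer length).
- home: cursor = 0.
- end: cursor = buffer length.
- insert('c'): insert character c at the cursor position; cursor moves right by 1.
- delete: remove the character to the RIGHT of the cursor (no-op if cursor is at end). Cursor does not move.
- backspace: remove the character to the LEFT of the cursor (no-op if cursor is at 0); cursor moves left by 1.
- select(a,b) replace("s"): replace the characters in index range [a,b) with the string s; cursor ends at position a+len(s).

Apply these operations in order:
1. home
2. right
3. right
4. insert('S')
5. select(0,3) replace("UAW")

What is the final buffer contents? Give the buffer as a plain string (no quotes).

After op 1 (home): buf='HVK' cursor=0
After op 2 (right): buf='HVK' cursor=1
After op 3 (right): buf='HVK' cursor=2
After op 4 (insert('S')): buf='HVSK' cursor=3
After op 5 (select(0,3) replace("UAW")): buf='UAWK' cursor=3

Answer: UAWK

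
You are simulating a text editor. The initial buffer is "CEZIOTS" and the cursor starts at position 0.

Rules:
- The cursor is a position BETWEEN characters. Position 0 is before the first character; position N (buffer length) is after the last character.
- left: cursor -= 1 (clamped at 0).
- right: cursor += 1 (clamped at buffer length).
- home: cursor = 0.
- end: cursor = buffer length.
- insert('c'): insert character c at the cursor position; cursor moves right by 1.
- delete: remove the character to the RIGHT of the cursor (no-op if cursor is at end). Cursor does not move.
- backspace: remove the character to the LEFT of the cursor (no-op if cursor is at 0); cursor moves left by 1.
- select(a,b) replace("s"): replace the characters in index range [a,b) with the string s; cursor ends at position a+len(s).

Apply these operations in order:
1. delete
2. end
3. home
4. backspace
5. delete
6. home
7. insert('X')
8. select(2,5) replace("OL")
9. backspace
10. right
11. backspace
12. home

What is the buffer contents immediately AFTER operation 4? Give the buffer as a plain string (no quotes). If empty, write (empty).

After op 1 (delete): buf='EZIOTS' cursor=0
After op 2 (end): buf='EZIOTS' cursor=6
After op 3 (home): buf='EZIOTS' cursor=0
After op 4 (backspace): buf='EZIOTS' cursor=0

Answer: EZIOTS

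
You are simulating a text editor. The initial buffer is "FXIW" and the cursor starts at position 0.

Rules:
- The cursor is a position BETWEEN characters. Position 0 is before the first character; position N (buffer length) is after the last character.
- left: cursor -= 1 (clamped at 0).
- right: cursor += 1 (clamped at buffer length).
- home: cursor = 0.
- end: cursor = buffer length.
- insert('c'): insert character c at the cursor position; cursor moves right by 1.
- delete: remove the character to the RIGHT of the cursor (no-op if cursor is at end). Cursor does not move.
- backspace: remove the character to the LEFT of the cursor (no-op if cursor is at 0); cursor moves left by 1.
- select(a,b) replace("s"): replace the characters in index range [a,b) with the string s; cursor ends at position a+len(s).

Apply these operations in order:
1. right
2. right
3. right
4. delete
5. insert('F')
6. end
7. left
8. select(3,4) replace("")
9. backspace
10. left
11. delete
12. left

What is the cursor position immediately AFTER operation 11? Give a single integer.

Answer: 1

Derivation:
After op 1 (right): buf='FXIW' cursor=1
After op 2 (right): buf='FXIW' cursor=2
After op 3 (right): buf='FXIW' cursor=3
After op 4 (delete): buf='FXI' cursor=3
After op 5 (insert('F')): buf='FXIF' cursor=4
After op 6 (end): buf='FXIF' cursor=4
After op 7 (left): buf='FXIF' cursor=3
After op 8 (select(3,4) replace("")): buf='FXI' cursor=3
After op 9 (backspace): buf='FX' cursor=2
After op 10 (left): buf='FX' cursor=1
After op 11 (delete): buf='F' cursor=1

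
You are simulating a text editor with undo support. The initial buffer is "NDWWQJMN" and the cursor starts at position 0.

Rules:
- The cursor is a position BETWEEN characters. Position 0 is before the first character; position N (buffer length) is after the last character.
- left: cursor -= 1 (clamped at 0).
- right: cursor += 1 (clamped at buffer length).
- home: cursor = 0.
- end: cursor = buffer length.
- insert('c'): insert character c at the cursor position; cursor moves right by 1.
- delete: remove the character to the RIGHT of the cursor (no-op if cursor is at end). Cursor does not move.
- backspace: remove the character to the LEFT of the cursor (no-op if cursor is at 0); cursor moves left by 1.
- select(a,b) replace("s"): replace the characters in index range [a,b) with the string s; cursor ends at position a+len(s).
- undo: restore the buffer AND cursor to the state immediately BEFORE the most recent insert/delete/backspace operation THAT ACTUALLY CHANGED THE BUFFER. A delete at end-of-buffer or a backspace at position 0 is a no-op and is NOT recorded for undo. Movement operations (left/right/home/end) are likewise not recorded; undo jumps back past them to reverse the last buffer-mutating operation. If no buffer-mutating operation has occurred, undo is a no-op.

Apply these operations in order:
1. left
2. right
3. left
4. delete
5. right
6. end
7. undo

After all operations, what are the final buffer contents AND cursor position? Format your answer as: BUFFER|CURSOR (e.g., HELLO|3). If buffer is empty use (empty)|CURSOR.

After op 1 (left): buf='NDWWQJMN' cursor=0
After op 2 (right): buf='NDWWQJMN' cursor=1
After op 3 (left): buf='NDWWQJMN' cursor=0
After op 4 (delete): buf='DWWQJMN' cursor=0
After op 5 (right): buf='DWWQJMN' cursor=1
After op 6 (end): buf='DWWQJMN' cursor=7
After op 7 (undo): buf='NDWWQJMN' cursor=0

Answer: NDWWQJMN|0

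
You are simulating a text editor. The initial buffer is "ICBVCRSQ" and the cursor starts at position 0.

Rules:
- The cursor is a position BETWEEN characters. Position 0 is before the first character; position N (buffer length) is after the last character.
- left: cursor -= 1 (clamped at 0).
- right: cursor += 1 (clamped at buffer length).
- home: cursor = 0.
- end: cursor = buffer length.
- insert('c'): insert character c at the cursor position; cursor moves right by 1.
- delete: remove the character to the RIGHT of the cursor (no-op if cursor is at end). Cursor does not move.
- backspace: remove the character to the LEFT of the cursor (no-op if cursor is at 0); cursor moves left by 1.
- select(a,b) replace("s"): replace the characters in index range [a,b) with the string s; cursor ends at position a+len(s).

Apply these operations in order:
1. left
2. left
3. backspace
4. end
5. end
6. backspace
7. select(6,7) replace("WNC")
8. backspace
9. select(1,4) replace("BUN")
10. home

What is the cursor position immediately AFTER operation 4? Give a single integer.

After op 1 (left): buf='ICBVCRSQ' cursor=0
After op 2 (left): buf='ICBVCRSQ' cursor=0
After op 3 (backspace): buf='ICBVCRSQ' cursor=0
After op 4 (end): buf='ICBVCRSQ' cursor=8

Answer: 8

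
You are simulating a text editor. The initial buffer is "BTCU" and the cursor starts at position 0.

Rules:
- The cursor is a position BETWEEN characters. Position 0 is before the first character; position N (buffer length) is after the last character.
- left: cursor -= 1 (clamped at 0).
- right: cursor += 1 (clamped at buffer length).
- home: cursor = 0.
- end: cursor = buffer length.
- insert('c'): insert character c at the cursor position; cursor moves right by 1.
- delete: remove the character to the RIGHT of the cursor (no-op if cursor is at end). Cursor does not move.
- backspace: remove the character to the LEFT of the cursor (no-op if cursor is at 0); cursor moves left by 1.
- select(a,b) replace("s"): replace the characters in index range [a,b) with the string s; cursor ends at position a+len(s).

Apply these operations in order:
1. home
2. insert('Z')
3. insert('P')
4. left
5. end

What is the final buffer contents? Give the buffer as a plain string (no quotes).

Answer: ZPBTCU

Derivation:
After op 1 (home): buf='BTCU' cursor=0
After op 2 (insert('Z')): buf='ZBTCU' cursor=1
After op 3 (insert('P')): buf='ZPBTCU' cursor=2
After op 4 (left): buf='ZPBTCU' cursor=1
After op 5 (end): buf='ZPBTCU' cursor=6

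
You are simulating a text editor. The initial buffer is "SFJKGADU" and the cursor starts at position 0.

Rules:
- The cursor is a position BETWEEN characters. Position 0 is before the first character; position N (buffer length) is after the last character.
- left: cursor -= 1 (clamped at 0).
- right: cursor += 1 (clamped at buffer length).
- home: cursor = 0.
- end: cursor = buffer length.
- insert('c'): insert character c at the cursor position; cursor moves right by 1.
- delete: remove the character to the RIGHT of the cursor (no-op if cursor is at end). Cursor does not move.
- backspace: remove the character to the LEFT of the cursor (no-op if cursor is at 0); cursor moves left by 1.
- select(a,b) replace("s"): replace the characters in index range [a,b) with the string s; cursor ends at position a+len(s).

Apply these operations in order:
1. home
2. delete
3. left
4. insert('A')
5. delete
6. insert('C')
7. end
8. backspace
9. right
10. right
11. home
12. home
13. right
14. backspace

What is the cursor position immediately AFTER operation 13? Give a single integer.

Answer: 1

Derivation:
After op 1 (home): buf='SFJKGADU' cursor=0
After op 2 (delete): buf='FJKGADU' cursor=0
After op 3 (left): buf='FJKGADU' cursor=0
After op 4 (insert('A')): buf='AFJKGADU' cursor=1
After op 5 (delete): buf='AJKGADU' cursor=1
After op 6 (insert('C')): buf='ACJKGADU' cursor=2
After op 7 (end): buf='ACJKGADU' cursor=8
After op 8 (backspace): buf='ACJKGAD' cursor=7
After op 9 (right): buf='ACJKGAD' cursor=7
After op 10 (right): buf='ACJKGAD' cursor=7
After op 11 (home): buf='ACJKGAD' cursor=0
After op 12 (home): buf='ACJKGAD' cursor=0
After op 13 (right): buf='ACJKGAD' cursor=1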